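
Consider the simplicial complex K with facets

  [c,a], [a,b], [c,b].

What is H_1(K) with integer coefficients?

H_1 = Z.

Order the vertices as a < b < c. Listing each simplex with vertices in this order, K has dimension 1 with simplices:

  0-simplices (3): a, b, c
  1-simplices (3): ab, ac, bc

Hence C_0 ≅ Z^3, C_1 ≅ Z^3.

∂_1: C_1 → C_0 maps an edge to its endpoints' difference, ∂[p,q] = q − p. For instance
  ∂bc = c − b.
As a 3×3 matrix over Z this has rank 2, with invariant factors (1,1).

From H_k ≅ ker(∂_k) / im(∂_{k+1}) we obtain:

  H_1: rank ker ∂_1 − rank ∂_2 = (3 − 2) − 0 = 1, and there is no ∂_2, so H_1 ≅ Z.

(K is a triangulation of the circle S^1.)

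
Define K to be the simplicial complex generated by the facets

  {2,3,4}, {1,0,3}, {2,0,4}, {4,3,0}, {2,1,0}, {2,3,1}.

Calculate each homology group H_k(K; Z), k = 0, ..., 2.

K has 5 vertices, 9 edges, 6 triangles.
rank ∂_0 = 0, rank ∂_1 = 4 ⇒ b_0 = 5 − 0 − 4 = 1; all invariant factors of ∂_1 are 1 so no torsion. So H_0 ≅ Z.
rank ∂_1 = 4, rank ∂_2 = 5 ⇒ b_1 = 9 − 4 − 5 = 0; all invariant factors of ∂_2 are 1 so no torsion. So H_1 ≅ 0.
rank ∂_2 = 5, rank ∂_3 = 0 ⇒ b_2 = 6 − 5 − 0 = 1. So H_2 ≅ Z.

H_0 ≅ Z,  H_1 = 0,  H_2 ≅ Z.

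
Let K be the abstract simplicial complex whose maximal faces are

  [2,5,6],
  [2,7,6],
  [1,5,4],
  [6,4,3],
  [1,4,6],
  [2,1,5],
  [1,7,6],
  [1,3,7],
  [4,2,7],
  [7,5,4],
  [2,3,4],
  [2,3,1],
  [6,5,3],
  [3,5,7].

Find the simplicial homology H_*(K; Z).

Order the vertices as 1 < 2 < 3 < 4 < 5 < 6 < 7. Listing each simplex with vertices in this order, K has dimension 2 with simplices:

  0-simplices (7): [1], [2], [3], [4], [5], [6], [7]
  1-simplices (21): [1,2], [1,3], [1,4], [1,5], [1,6], [1,7], [2,3], [2,4], [2,5], [2,6], [2,7], [3,4], [3,5], [3,6], [3,7], [4,5], [4,6], [4,7], [5,6], [5,7], [6,7]
  2-simplices (14): [1,2,3], [1,2,5], [1,3,7], [1,4,5], [1,4,6], [1,6,7], [2,3,4], [2,4,7], [2,5,6], [2,6,7], [3,4,6], [3,5,6], [3,5,7], [4,5,7]

giving chain groups C_0 ≅ Z^7, C_1 ≅ Z^21, C_2 ≅ Z^14.

The boundary map ∂_1: C_1 → C_0 is given by ∂[p,q] = [q] − [p]. For instance
  ∂[1,6] = [6] − [1].
The 7×21 boundary matrix has rank 6 and Smith normal form diag(1,1,1,1,1,1).

Boundary ∂_2: C_2 → C_1 maps a triangle to the signed sum of its edges. For instance
  ∂[3,5,6] = [5,6] − [3,6] + [3,5],
  ∂[1,4,6] = [4,6] − [1,6] + [1,4].
The resulting 21×14 matrix has rank 13, and its Smith normal form has invariant factors (1,1,1,1,1,1,1,1,1,1,1,1,1).

Now H_k = ker ∂_k / im ∂_{k+1}, so:

  H_0: rank C_0 − rank ∂_1 = 7 − 6 = 1, and the invariant factors of ∂_1 are all 1, so H_0 = Z.
  H_1: rank ker ∂_1 − rank ∂_2 = (21 − 6) − 13 = 2, and the invariant factors of ∂_2 are all 1, so H_1 = Z^2.
  H_2: rank ker ∂_2 − rank ∂_3 = (14 − 13) − 0 = 1, and there is no ∂_3, so H_2 = Z.

H_0 = Z,  H_1 = Z^2,  H_2 = Z.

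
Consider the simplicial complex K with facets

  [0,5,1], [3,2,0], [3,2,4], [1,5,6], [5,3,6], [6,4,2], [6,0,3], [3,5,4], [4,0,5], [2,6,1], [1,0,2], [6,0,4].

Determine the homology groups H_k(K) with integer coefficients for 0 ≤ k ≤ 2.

Fix the vertex order 0 < 1 < 2 < 3 < 4 < 5 < 6 and write every simplex with vertices in increasing order. Then dim K = 2 and the simplices of K are:

  0-simplices (7): [0], [1], [2], [3], [4], [5], [6]
  1-simplices (18): [0,1], [0,2], [0,3], [0,4], [0,5], [0,6], [1,2], [1,5], [1,6], [2,3], [2,4], [2,6], [3,4], [3,5], [3,6], [4,5], [4,6], [5,6]
  2-simplices (12): [0,1,2], [0,1,5], [0,2,3], [0,3,6], [0,4,5], [0,4,6], [1,2,6], [1,5,6], [2,3,4], [2,4,6], [3,4,5], [3,5,6]

Hence C_0 ≅ Z^7, C_1 ≅ Z^18, C_2 ≅ Z^12.

∂_1: C_1 → C_0 sends each edge [p,q] (with p < q) to q − p. For instance
  ∂[2,4] = [4] − [2].
As a 7×18 matrix over Z this has rank 6, with invariant factors (1,1,1,1,1,1).

The boundary map ∂_2: C_2 → C_1 acts by ∂[p,q,r] = [q,r] − [p,r] + [p,q]. For instance
  ∂[2,3,4] = [3,4] − [2,4] + [2,3],
  ∂[0,1,5] = [1,5] − [0,5] + [0,1].
The 18×12 boundary matrix has rank 12 and Smith normal form diag(1,1,1,1,1,1,1,1,1,1,1,2).

Now H_k = ker ∂_k / im ∂_{k+1}, so:

  H_0: rank C_0 − rank ∂_1 = 7 − 6 = 1, and the invariant factors of ∂_1 are all 1, so H_0 = Z.
  H_1: rank ker ∂_1 − rank ∂_2 = (18 − 6) − 12 = 0, and ∂_2 has invariant factor 2 > 1, so H_1 = Z/2.
  H_2: rank ker ∂_2 − rank ∂_3 = (12 − 12) − 0 = 0, and there is no ∂_3, so H_2 = 0.

As a check, the Euler characteristic is 7 − 18 + 12 = 1, which agrees with 1 − 0 + 0 = 1.

H_0 = Z,  H_1 = Z/2,  H_2 = 0.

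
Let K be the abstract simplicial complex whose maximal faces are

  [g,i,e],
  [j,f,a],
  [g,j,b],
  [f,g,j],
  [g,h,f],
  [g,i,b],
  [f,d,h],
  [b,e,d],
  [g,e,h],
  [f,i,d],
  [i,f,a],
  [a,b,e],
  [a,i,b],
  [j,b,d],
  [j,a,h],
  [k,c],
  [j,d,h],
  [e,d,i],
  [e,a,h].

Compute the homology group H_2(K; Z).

Fix the vertex order a < b < c < d < e < f < g < h < i < j < k and write every simplex with vertices in increasing order. Then dim K = 2 and the simplices of K are:

  0-simplices (11): a, b, c, d, e, f, g, h, i, j, k
  1-simplices (28): ab, ae, af, ah, ai, aj, bd, be, bg, bi, bj, ck, de, df, dh, di, dj, eg, eh, ei, fg, fh, fi, fj, gh, gi, gj, hj
  2-simplices (18): abe, abi, aeh, afi, afj, ahj, bde, bdj, bgi, bgj, dei, dfh, dfi, dhj, egh, egi, fgh, fgj

Hence C_0 ≅ Z^11, C_1 ≅ Z^28, C_2 ≅ Z^18.

∂_1: C_1 → C_0 maps an edge to its endpoints' difference, ∂[p,q] = q − p.
As a 11×28 matrix over Z this has rank 9, with invariant factors (1,1,1,1,1,1,1,1,1).

The boundary map ∂_2: C_2 → C_1 maps a triangle to the signed sum of its edges. For instance
  ∂egh = gh − eh + eg,
  ∂egi = gi − ei + eg.
The resulting 28×18 matrix has rank 18, and its Smith normal form has invariant factors (1,1,1,1,1,1,1,1,1,1,1,1,1,1,1,1,1,2).

Now H_k = ker ∂_k / im ∂_{k+1}, so:

  H_2: rank ker ∂_2 − rank ∂_3 = (18 − 18) − 0 = 0, and there is no ∂_3, so H_2 = 0.

(K is a triangulation of the disjoint union of the 1-simplex and the Klein bottle.)

H_2 ≅ 0.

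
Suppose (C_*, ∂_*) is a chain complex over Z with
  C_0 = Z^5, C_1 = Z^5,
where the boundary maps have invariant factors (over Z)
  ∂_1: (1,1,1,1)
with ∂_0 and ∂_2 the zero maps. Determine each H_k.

H_0 ≅ Z,  H_1 ≅ Z.

H_0: b_0 = 5 − 0 − 4 = 1; torsion from ∂_1 factors > 1: none. So H_0 ≅ Z.
H_1: b_1 = 5 − 4 − 0 = 1; torsion from ∂_2 factors > 1: none. So H_1 ≅ Z.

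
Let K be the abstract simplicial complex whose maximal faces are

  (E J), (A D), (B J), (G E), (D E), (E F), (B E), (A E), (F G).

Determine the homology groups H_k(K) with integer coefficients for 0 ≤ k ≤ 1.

Take the total order A < B < D < E < F < G < J on the vertex set. Then K (dimension 1) consists of the simplices:

  0-simplices (7): A, B, D, E, F, G, J
  1-simplices (9): AD, AE, BE, BJ, DE, EF, EG, EJ, FG

so the chain groups are C_0 ≅ Z^7, C_1 ≅ Z^9.

Boundary ∂_1: C_1 → C_0 is given by ∂[p,q] = [q] − [p]. For instance
  ∂EG = G − E.
The resulting 7×9 matrix has rank 6, and its Smith normal form has invariant factors (1,1,1,1,1,1).

Now H_k = ker ∂_k / im ∂_{k+1}, so:

  H_0: rank C_0 − rank ∂_1 = 7 − 6 = 1, and the invariant factors of ∂_1 are all 1, so H_0 = Z.
  H_1: rank ker ∂_1 − rank ∂_2 = (9 − 6) − 0 = 3, and there is no ∂_2, so H_1 = Z^3.

H_0 = Z,  H_1 = Z^3.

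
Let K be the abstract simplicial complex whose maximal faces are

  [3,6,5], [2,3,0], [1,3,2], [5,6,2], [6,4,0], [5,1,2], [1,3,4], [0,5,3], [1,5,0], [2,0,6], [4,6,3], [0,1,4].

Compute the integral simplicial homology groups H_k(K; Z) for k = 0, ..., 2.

Fix the vertex order 0 < 1 < 2 < 3 < 4 < 5 < 6 and write every simplex with vertices in increasing order. Then dim K = 2 and the simplices of K are:

  0-simplices (7): [0], [1], [2], [3], [4], [5], [6]
  1-simplices (18): [0,1], [0,2], [0,3], [0,4], [0,5], [0,6], [1,2], [1,3], [1,4], [1,5], [2,3], [2,5], [2,6], [3,4], [3,5], [3,6], [4,6], [5,6]
  2-simplices (12): [0,1,4], [0,1,5], [0,2,3], [0,2,6], [0,3,5], [0,4,6], [1,2,3], [1,2,5], [1,3,4], [2,5,6], [3,4,6], [3,5,6]

Hence C_0 ≅ Z^7, C_1 ≅ Z^18, C_2 ≅ Z^12.

∂_1: C_1 → C_0 sends each edge [p,q] (with p < q) to q − p. For instance
  ∂[0,1] = [1] − [0].
The 7×18 boundary matrix has rank 6 and Smith normal form diag(1,1,1,1,1,1).

Boundary ∂_2: C_2 → C_1 maps a triangle to the signed sum of its edges. For instance
  ∂[0,2,6] = [2,6] − [0,6] + [0,2],
  ∂[0,3,5] = [3,5] − [0,5] + [0,3].
The resulting 18×12 matrix has rank 12, and its Smith normal form has invariant factors (1,1,1,1,1,1,1,1,1,1,1,2).

Now H_k = ker ∂_k / im ∂_{k+1}, so:

  H_0: rank C_0 − rank ∂_1 = 7 − 6 = 1, and the invariant factors of ∂_1 are all 1, so H_0 = Z.
  H_1: rank ker ∂_1 − rank ∂_2 = (18 − 6) − 12 = 0, and ∂_2 has invariant factor 2 > 1, so H_1 = Z/2Z.
  H_2: rank ker ∂_2 − rank ∂_3 = (12 − 12) − 0 = 0, and there is no ∂_3, so H_2 = 0.

As a check, the Euler characteristic is 7 − 18 + 12 = 1, which agrees with 1 − 0 + 0 = 1.

H_0 ≅ Z,  H_1 ≅ Z/2Z,  H_2 = 0.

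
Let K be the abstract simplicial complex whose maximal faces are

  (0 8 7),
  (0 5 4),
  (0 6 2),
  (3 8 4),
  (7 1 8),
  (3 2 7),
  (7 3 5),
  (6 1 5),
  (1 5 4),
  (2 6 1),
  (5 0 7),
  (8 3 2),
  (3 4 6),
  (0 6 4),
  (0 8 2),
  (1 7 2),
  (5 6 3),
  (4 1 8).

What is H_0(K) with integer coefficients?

H_0 = Z.

We work with the vertex ordering 0 < 1 < 2 < 3 < 4 < 5 < 6 < 7 < 8. The simplices of K, each written with vertices in increasing order, are:

  0-simplices (9): [0], [1], [2], [3], [4], [5], [6], [7], [8]
  1-simplices (27): (27 of them)
  2-simplices (18): [0,2,6], [0,2,8], [0,4,5], [0,4,6], [0,5,7], [0,7,8], [1,2,6], [1,2,7], [1,4,5], [1,4,8], [1,5,6], [1,7,8], [2,3,7], [2,3,8], [3,4,6], [3,4,8], [3,5,6], [3,5,7]

giving chain groups C_0 ≅ Z^9, C_1 ≅ Z^27, C_2 ≅ Z^18.

The boundary map ∂_1: C_1 → C_0 is given by ∂[p,q] = [q] − [p]. For instance
  ∂[3,4] = [4] − [3].
The resulting 9×27 matrix has rank 8, and its Smith normal form has invariant factors (1,1,1,1,1,1,1,1).

The boundary map ∂_2: C_2 → C_1 sends each 2-simplex [p,q,r] to [q,r] − [p,r] + [p,q]. For instance
  ∂[0,5,7] = [5,7] − [0,7] + [0,5],
  ∂[3,4,6] = [4,6] − [3,6] + [3,4].
This gives a 27×18 integer matrix of rank 18; reducing to Smith normal form yields diagonal entries (1,1,1,1,1,1,1,1,1,1,1,1,1,1,1,1,1,2).

From H_k ≅ ker(∂_k) / im(∂_{k+1}) we obtain:

  H_0: rank C_0 − rank ∂_1 = 9 − 8 = 1, and the invariant factors of ∂_1 are all 1, so H_0 = Z.

(K is a triangulation of the Klein bottle.)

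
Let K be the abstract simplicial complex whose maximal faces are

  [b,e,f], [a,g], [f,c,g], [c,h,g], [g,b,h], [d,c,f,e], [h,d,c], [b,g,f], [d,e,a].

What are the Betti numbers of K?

Take the total order a < b < c < d < e < f < g < h on the vertex set. Then K (dimension 3) consists of the simplices:

  0-simplices (8): a, b, c, d, e, f, g, h
  1-simplices (18): ad, ae, ag, be, bf, bg, bh, cd, ce, cf, cg, ch, de, df, dh, ef, fg, gh
  2-simplices (11): ade, bef, bfg, bgh, cde, cdf, cdh, cef, cfg, cgh, def
  3-simplices (1): cdef

Hence C_0 ≅ Z^8, C_1 ≅ Z^18, C_2 ≅ Z^11, C_3 ≅ Z^1.

∂_1: C_1 → C_0 sends each edge [p,q] (with p < q) to q − p.
This gives a 8×18 integer matrix of rank 7; reducing to Smith normal form yields diagonal entries (1,1,1,1,1,1,1).

∂_2: C_2 → C_1 maps a triangle to the signed sum of its edges. For instance
  ∂cef = ef − cf + ce,
  ∂def = ef − df + de.
The 18×11 boundary matrix has rank 10 and Smith normal form diag(1,1,1,1,1,1,1,1,1,1).

Boundary ∂_3: C_3 → C_2 sends each 3-simplex σ to the alternating sum Σ_i (−1)^i (σ with its i-th vertex removed). For instance
  ∂cdef = def − cef + cdf − cde.
The 11×1 boundary matrix has rank 1 and Smith normal form diag(1).

From H_k ≅ ker(∂_k) / im(∂_{k+1}) we obtain:

  H_0: rank C_0 − rank ∂_1 = 8 − 7 = 1, and the invariant factors of ∂_1 are all 1, so H_0 = Z.
  H_1: rank ker ∂_1 − rank ∂_2 = (18 − 7) − 10 = 1, and the invariant factors of ∂_2 are all 1, so H_1 = Z.
  H_2: rank ker ∂_2 − rank ∂_3 = (11 − 10) − 1 = 0, and the invariant factors of ∂_3 are all 1, so H_2 = 0.
  H_3: rank ker ∂_3 − rank ∂_4 = (1 − 1) − 0 = 0, and there is no ∂_4, so H_3 = 0.

Hence the Betti numbers are b_0 = 1, b_1 = 1, b_2 = 0, b_3 = 0.

b_0 = 1, b_1 = 1, b_2 = 0, b_3 = 0.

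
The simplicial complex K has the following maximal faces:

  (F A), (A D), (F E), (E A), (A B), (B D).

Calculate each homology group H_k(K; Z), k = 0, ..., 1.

H_0 ≅ Z,  H_1 ≅ Z^2.

We work with the vertex ordering A < B < D < E < F. The simplices of K, each written with vertices in increasing order, are:

  0-simplices (5): A, B, D, E, F
  1-simplices (6): AB, AD, AE, AF, BD, EF

so the chain groups are C_0 ≅ Z^5, C_1 ≅ Z^6.

∂_1: C_1 → C_0 maps an edge to its endpoints' difference, ∂[p,q] = q − p.
As a 5×6 matrix over Z this has rank 4, with invariant factors (1,1,1,1).

Now H_k = ker ∂_k / im ∂_{k+1}, so:

  H_0: rank C_0 − rank ∂_1 = 5 − 4 = 1, and the invariant factors of ∂_1 are all 1, so H_0 ≅ Z.
  H_1: rank ker ∂_1 − rank ∂_2 = (6 − 4) − 0 = 2, and there is no ∂_2, so H_1 ≅ Z^2.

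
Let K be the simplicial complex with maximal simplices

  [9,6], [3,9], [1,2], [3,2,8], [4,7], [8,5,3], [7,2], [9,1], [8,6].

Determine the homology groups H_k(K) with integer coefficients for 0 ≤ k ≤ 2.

H_0 ≅ Z,  H_1 ≅ Z^2,  H_2 = 0.

Fix the vertex order 1 < 2 < 3 < 4 < 5 < 6 < 7 < 8 < 9 and write every simplex with vertices in increasing order. Then dim K = 2 and the simplices of K are:

  0-simplices (9): [1], [2], [3], [4], [5], [6], [7], [8], [9]
  1-simplices (12): [1,2], [1,9], [2,3], [2,7], [2,8], [3,5], [3,8], [3,9], [4,7], [5,8], [6,8], [6,9]
  2-simplices (2): [2,3,8], [3,5,8]

giving chain groups C_0 ≅ Z^9, C_1 ≅ Z^12, C_2 ≅ Z^2.

Boundary ∂_1: C_1 → C_0 maps an edge to its endpoints' difference, ∂[p,q] = q − p. For instance
  ∂[2,3] = [3] − [2].
The resulting 9×12 matrix has rank 8, and its Smith normal form has invariant factors (1,1,1,1,1,1,1,1).

∂_2: C_2 → C_1 sends each 2-simplex [p,q,r] to [q,r] − [p,r] + [p,q]. For instance
  ∂[2,3,8] = [3,8] − [2,8] + [2,3],
  ∂[3,5,8] = [5,8] − [3,8] + [3,5].
The resulting 12×2 matrix has rank 2, and its Smith normal form has invariant factors (1,1).

Reading off H_k = ker ∂_k / im ∂_{k+1}:

  H_0: rank C_0 − rank ∂_1 = 9 − 8 = 1, and the invariant factors of ∂_1 are all 1, so H_0 = Z.
  H_1: rank ker ∂_1 − rank ∂_2 = (12 − 8) − 2 = 2, and the invariant factors of ∂_2 are all 1, so H_1 = Z^2.
  H_2: rank ker ∂_2 − rank ∂_3 = (2 − 2) − 0 = 0, and there is no ∂_3, so H_2 = 0.

As a check, the Euler characteristic is 9 − 12 + 2 = -1, which agrees with 1 − 2 + 0 = -1.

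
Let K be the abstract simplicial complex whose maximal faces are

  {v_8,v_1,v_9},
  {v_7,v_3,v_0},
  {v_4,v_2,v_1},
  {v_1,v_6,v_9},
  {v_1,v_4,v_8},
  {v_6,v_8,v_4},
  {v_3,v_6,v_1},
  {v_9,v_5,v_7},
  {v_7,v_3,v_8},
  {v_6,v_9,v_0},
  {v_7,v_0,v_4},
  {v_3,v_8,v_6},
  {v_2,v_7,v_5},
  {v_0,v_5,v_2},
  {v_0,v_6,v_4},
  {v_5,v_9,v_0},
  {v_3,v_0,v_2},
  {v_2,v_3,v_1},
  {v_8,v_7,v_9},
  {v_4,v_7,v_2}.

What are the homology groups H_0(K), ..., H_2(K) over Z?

We work with the vertex ordering v_0 < v_1 < v_2 < v_3 < v_4 < v_5 < v_6 < v_7 < v_8 < v_9. The simplices of K, each written with vertices in increasing order, are:

  0-simplices (10): [v_0], [v_1], [v_2], [v_3], [v_4], [v_5], [v_6], [v_7], [v_8], [v_9]
  1-simplices (30): (30 of them)
  2-simplices (20): (20 of them)

so the chain groups are C_0 ≅ Z^10, C_1 ≅ Z^30, C_2 ≅ Z^20.

Boundary ∂_1: C_1 → C_0 maps an edge to its endpoints' difference, ∂[p,q] = q − p. For instance
  ∂[v_6,v_8] = [v_8] − [v_6].
As a 10×30 matrix over Z this has rank 9, with invariant factors (1,1,1,1,1,1,1,1,1).

∂_2: C_2 → C_1 sends each 2-simplex [p,q,r] to [q,r] − [p,r] + [p,q]. For instance
  ∂[v_0,v_4,v_7] = [v_4,v_7] − [v_0,v_7] + [v_0,v_4],
  ∂[v_2,v_5,v_7] = [v_5,v_7] − [v_2,v_7] + [v_2,v_5].
The resulting 30×20 matrix has rank 20, and its Smith normal form has invariant factors (1,1,1,1,1,1,1,1,1,1,1,1,1,1,1,1,1,1,1,2).

From H_k ≅ ker(∂_k) / im(∂_{k+1}) we obtain:

  H_0: rank C_0 − rank ∂_1 = 10 − 9 = 1, and the invariant factors of ∂_1 are all 1, so H_0 = Z.
  H_1: rank ker ∂_1 − rank ∂_2 = (30 − 9) − 20 = 1, and ∂_2 has invariant factor 2 > 1, so H_1 = Z ⊕ Z_2.
  H_2: rank ker ∂_2 − rank ∂_3 = (20 − 20) − 0 = 0, and there is no ∂_3, so H_2 = 0.

As a check, the Euler characteristic is 10 − 30 + 20 = 0, which agrees with 1 − 1 + 0 = 0.

H_0 ≅ Z,  H_1 ≅ Z ⊕ Z_2,  H_2 = 0.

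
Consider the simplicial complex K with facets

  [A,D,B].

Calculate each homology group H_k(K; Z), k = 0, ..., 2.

H_0 ≅ Z,  H_1 = 0,  H_2 = 0.

We work with the vertex ordering A < B < D. The simplices of K, each written with vertices in increasing order, are:

  0-simplices (3): A, B, D
  1-simplices (3): AB, AD, BD
  2-simplices (1): ABD

so the chain groups are C_0 ≅ Z^3, C_1 ≅ Z^3, C_2 ≅ Z^1.

The boundary map ∂_1: C_1 → C_0 sends each edge [p,q] (with p < q) to q − p. For instance
  ∂BD = D − B.
This gives a 3×3 integer matrix of rank 2; reducing to Smith normal form yields diagonal entries (1,1).

The boundary map ∂_2: C_2 → C_1 maps a triangle to the signed sum of its edges. For instance
  ∂ABD = BD − AD + AB.
As a 3×1 matrix over Z this has rank 1, with invariant factors (1).

Now H_k = ker ∂_k / im ∂_{k+1}, so:

  H_0: rank C_0 − rank ∂_1 = 3 − 2 = 1, and the invariant factors of ∂_1 are all 1, so H_0 ≅ Z.
  H_1: rank ker ∂_1 − rank ∂_2 = (3 − 2) − 1 = 0, and the invariant factors of ∂_2 are all 1, so H_1 ≅ 0.
  H_2: rank ker ∂_2 − rank ∂_3 = (1 − 1) − 0 = 0, and there is no ∂_3, so H_2 ≅ 0.

(K is a triangulation of the 2-simplex.)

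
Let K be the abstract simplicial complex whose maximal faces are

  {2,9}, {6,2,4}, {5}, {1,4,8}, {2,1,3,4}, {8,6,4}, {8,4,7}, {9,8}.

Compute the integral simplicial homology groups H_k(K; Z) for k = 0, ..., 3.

Take the total order 1 < 2 < 3 < 4 < 5 < 6 < 7 < 8 < 9 on the vertex set. Then K (dimension 3) consists of the simplices:

  0-simplices (9): [1], [2], [3], [4], [5], [6], [7], [8], [9]
  1-simplices (15): [1,2], [1,3], [1,4], [1,8], [2,3], [2,4], [2,6], [2,9], [3,4], [4,6], [4,7], [4,8], [6,8], [7,8], [8,9]
  2-simplices (8): [1,2,3], [1,2,4], [1,3,4], [1,4,8], [2,3,4], [2,4,6], [4,6,8], [4,7,8]
  3-simplices (1): [1,2,3,4]

giving chain groups C_0 ≅ Z^9, C_1 ≅ Z^15, C_2 ≅ Z^8, C_3 ≅ Z^1.

∂_1: C_1 → C_0 is given by ∂[p,q] = [q] − [p]. For instance
  ∂[1,8] = [8] − [1].
The 9×15 boundary matrix has rank 7 and Smith normal form diag(1,1,1,1,1,1,1).

∂_2: C_2 → C_1 maps a triangle to the signed sum of its edges. For instance
  ∂[2,3,4] = [3,4] − [2,4] + [2,3],
  ∂[1,4,8] = [4,8] − [1,8] + [1,4].
As a 15×8 matrix over Z this has rank 7, with invariant factors (1,1,1,1,1,1,1).

∂_3: C_3 → C_2 sends each 3-simplex σ to the alternating sum Σ_i (−1)^i (σ with its i-th vertex removed). For instance
  ∂[1,2,3,4] = [2,3,4] − [1,3,4] + [1,2,4] − [1,2,3].
The resulting 8×1 matrix has rank 1, and its Smith normal form has invariant factors (1).

Now H_k = ker ∂_k / im ∂_{k+1}, so:

  H_0: rank C_0 − rank ∂_1 = 9 − 7 = 2, and the invariant factors of ∂_1 are all 1, so H_0 = Z^2.
  H_1: rank ker ∂_1 − rank ∂_2 = (15 − 7) − 7 = 1, and the invariant factors of ∂_2 are all 1, so H_1 = Z.
  H_2: rank ker ∂_2 − rank ∂_3 = (8 − 7) − 1 = 0, and the invariant factors of ∂_3 are all 1, so H_2 = 0.
  H_3: rank ker ∂_3 − rank ∂_4 = (1 − 1) − 0 = 0, and there is no ∂_4, so H_3 = 0.

H_0 ≅ Z^2,  H_1 ≅ Z,  H_2 = 0,  H_3 = 0.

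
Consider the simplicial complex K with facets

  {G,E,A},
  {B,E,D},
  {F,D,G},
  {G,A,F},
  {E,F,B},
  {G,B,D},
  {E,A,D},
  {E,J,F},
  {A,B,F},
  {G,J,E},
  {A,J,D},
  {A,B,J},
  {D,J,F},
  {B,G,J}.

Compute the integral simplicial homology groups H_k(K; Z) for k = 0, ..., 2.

H_0 = Z,  H_1 = Z^2,  H_2 = Z.

Order the vertices as A < B < D < E < F < G < J. Listing each simplex with vertices in this order, K has dimension 2 with simplices:

  0-simplices (7): A, B, D, E, F, G, J
  1-simplices (21): AB, AD, AE, AF, AG, AJ, BD, BE, BF, BG, BJ, DE, DF, DG, DJ, EF, EG, EJ, FG, FJ, GJ
  2-simplices (14): ABF, ABJ, ADE, ADJ, AEG, AFG, BDE, BDG, BEF, BGJ, DFG, DFJ, EFJ, EGJ

so the chain groups are C_0 ≅ Z^7, C_1 ≅ Z^21, C_2 ≅ Z^14.

∂_1: C_1 → C_0 sends each edge [p,q] (with p < q) to q − p.
This gives a 7×21 integer matrix of rank 6; reducing to Smith normal form yields diagonal entries (1,1,1,1,1,1).

∂_2: C_2 → C_1 sends each 2-simplex [p,q,r] to [q,r] − [p,r] + [p,q]. For instance
  ∂ABJ = BJ − AJ + AB,
  ∂AEG = EG − AG + AE.
As a 21×14 matrix over Z this has rank 13, with invariant factors (1,1,1,1,1,1,1,1,1,1,1,1,1).

From H_k ≅ ker(∂_k) / im(∂_{k+1}) we obtain:

  H_0: rank C_0 − rank ∂_1 = 7 − 6 = 1, and the invariant factors of ∂_1 are all 1, so H_0 ≅ Z.
  H_1: rank ker ∂_1 − rank ∂_2 = (21 − 6) − 13 = 2, and the invariant factors of ∂_2 are all 1, so H_1 ≅ Z^2.
  H_2: rank ker ∂_2 − rank ∂_3 = (14 − 13) − 0 = 1, and there is no ∂_3, so H_2 ≅ Z.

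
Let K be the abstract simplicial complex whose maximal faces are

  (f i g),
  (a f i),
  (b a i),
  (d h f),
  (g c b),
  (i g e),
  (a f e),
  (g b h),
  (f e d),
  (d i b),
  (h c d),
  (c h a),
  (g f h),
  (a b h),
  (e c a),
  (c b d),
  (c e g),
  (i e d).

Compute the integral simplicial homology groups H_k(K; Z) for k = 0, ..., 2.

H_0 ≅ Z,  H_1 ≅ Z ⊕ Z/2,  H_2 = 0.

We work with the vertex ordering a < b < c < d < e < f < g < h < i. The simplices of K, each written with vertices in increasing order, are:

  0-simplices (9): a, b, c, d, e, f, g, h, i
  1-simplices (27): ab, ac, ae, af, ah, ai, bc, bd, bg, bh, bi, cd, ce, cg, ch, de, df, dh, di, ef, eg, ei, fg, fh, fi, gh, gi
  2-simplices (18): abh, abi, ace, ach, aef, afi, bcd, bcg, bdi, bgh, cdh, ceg, def, dei, dfh, egi, fgh, fgi

giving chain groups C_0 ≅ Z^9, C_1 ≅ Z^27, C_2 ≅ Z^18.

The boundary map ∂_1: C_1 → C_0 sends each edge [p,q] (with p < q) to q − p. For instance
  ∂gh = h − g.
As a 9×27 matrix over Z this has rank 8, with invariant factors (1,1,1,1,1,1,1,1).

The boundary map ∂_2: C_2 → C_1 acts by ∂[p,q,r] = [q,r] − [p,r] + [p,q]. For instance
  ∂afi = fi − ai + af,
  ∂bcg = cg − bg + bc.
This gives a 27×18 integer matrix of rank 18; reducing to Smith normal form yields diagonal entries (1,1,1,1,1,1,1,1,1,1,1,1,1,1,1,1,1,2).

Computing H_k = (kernel of ∂_k) / (image of ∂_{k+1}):

  H_0: rank C_0 − rank ∂_1 = 9 − 8 = 1, and the invariant factors of ∂_1 are all 1, so H_0 = Z.
  H_1: rank ker ∂_1 − rank ∂_2 = (27 − 8) − 18 = 1, and ∂_2 has invariant factor 2 > 1, so H_1 = Z ⊕ Z/2.
  H_2: rank ker ∂_2 − rank ∂_3 = (18 − 18) − 0 = 0, and there is no ∂_3, so H_2 = 0.

As a check, the Euler characteristic is 9 − 27 + 18 = 0, which agrees with 1 − 1 + 0 = 0.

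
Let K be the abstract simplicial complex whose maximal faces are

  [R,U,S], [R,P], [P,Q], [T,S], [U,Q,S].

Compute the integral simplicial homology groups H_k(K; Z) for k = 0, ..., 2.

H_0 ≅ Z,  H_1 ≅ Z,  H_2 = 0.

We work with the vertex ordering P < Q < R < S < T < U. The simplices of K, each written with vertices in increasing order, are:

  0-simplices (6): P, Q, R, S, T, U
  1-simplices (8): PQ, PR, QS, QU, RS, RU, ST, SU
  2-simplices (2): QSU, RSU

so the chain groups are C_0 ≅ Z^6, C_1 ≅ Z^8, C_2 ≅ Z^2.

∂_1: C_1 → C_0 sends each edge [p,q] (with p < q) to q − p. For instance
  ∂QU = U − Q.
The resulting 6×8 matrix has rank 5, and its Smith normal form has invariant factors (1,1,1,1,1).

The boundary map ∂_2: C_2 → C_1 acts by ∂[p,q,r] = [q,r] − [p,r] + [p,q]. For instance
  ∂QSU = SU − QU + QS,
  ∂RSU = SU − RU + RS.
The 8×2 boundary matrix has rank 2 and Smith normal form diag(1,1).

Reading off H_k = ker ∂_k / im ∂_{k+1}:

  H_0: rank C_0 − rank ∂_1 = 6 − 5 = 1, and the invariant factors of ∂_1 are all 1, so H_0 ≅ Z.
  H_1: rank ker ∂_1 − rank ∂_2 = (8 − 5) − 2 = 1, and the invariant factors of ∂_2 are all 1, so H_1 ≅ Z.
  H_2: rank ker ∂_2 − rank ∂_3 = (2 − 2) − 0 = 0, and there is no ∂_3, so H_2 ≅ 0.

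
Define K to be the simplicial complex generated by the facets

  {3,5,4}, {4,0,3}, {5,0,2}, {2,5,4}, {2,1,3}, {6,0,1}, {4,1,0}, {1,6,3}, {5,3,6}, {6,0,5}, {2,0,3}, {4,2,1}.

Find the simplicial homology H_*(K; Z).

H_0 = Z,  H_1 = Z/2Z,  H_2 = 0.

Take the total order 0 < 1 < 2 < 3 < 4 < 5 < 6 on the vertex set. Then K (dimension 2) consists of the simplices:

  0-simplices (7): [0], [1], [2], [3], [4], [5], [6]
  1-simplices (18): [0,1], [0,2], [0,3], [0,4], [0,5], [0,6], [1,2], [1,3], [1,4], [1,6], [2,3], [2,4], [2,5], [3,4], [3,5], [3,6], [4,5], [5,6]
  2-simplices (12): [0,1,4], [0,1,6], [0,2,3], [0,2,5], [0,3,4], [0,5,6], [1,2,3], [1,2,4], [1,3,6], [2,4,5], [3,4,5], [3,5,6]

so the chain groups are C_0 ≅ Z^7, C_1 ≅ Z^18, C_2 ≅ Z^12.

The boundary map ∂_1: C_1 → C_0 is given by ∂[p,q] = [q] − [p]. For instance
  ∂[0,5] = [5] − [0].
The resulting 7×18 matrix has rank 6, and its Smith normal form has invariant factors (1,1,1,1,1,1).

Boundary ∂_2: C_2 → C_1 acts by ∂[p,q,r] = [q,r] − [p,r] + [p,q]. For instance
  ∂[1,2,4] = [2,4] − [1,4] + [1,2],
  ∂[0,1,6] = [1,6] − [0,6] + [0,1].
The resulting 18×12 matrix has rank 12, and its Smith normal form has invariant factors (1,1,1,1,1,1,1,1,1,1,1,2).

Computing H_k = (kernel of ∂_k) / (image of ∂_{k+1}):

  H_0: rank C_0 − rank ∂_1 = 7 − 6 = 1, and the invariant factors of ∂_1 are all 1, so H_0 = Z.
  H_1: rank ker ∂_1 − rank ∂_2 = (18 − 6) − 12 = 0, and ∂_2 has invariant factor 2 > 1, so H_1 = Z/2Z.
  H_2: rank ker ∂_2 − rank ∂_3 = (12 − 12) − 0 = 0, and there is no ∂_3, so H_2 = 0.

As a check, the Euler characteristic is 7 − 18 + 12 = 1, which agrees with 1 − 0 + 0 = 1.
(K is a triangulation of the real projective plane RP^2.)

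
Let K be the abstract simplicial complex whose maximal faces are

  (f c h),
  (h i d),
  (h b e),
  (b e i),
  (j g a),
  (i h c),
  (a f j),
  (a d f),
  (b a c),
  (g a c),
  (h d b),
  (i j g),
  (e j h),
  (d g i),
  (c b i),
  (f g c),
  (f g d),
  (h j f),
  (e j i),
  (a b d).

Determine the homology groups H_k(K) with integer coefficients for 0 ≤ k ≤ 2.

K has 10 vertices, 30 edges, 20 triangles.
rank ∂_0 = 0, rank ∂_1 = 9 ⇒ b_0 = 10 − 0 − 9 = 1; all invariant factors of ∂_1 are 1 so no torsion. So H_0 = Z.
rank ∂_1 = 9, rank ∂_2 = 20 ⇒ b_1 = 30 − 9 − 20 = 1; ∂_2 has invariant factor(s) [2] giving torsion. So H_1 = Z ⊕ Z/2.
rank ∂_2 = 20, rank ∂_3 = 0 ⇒ b_2 = 20 − 20 − 0 = 0. So H_2 = 0.

H_0 = Z,  H_1 = Z ⊕ Z/2,  H_2 = 0.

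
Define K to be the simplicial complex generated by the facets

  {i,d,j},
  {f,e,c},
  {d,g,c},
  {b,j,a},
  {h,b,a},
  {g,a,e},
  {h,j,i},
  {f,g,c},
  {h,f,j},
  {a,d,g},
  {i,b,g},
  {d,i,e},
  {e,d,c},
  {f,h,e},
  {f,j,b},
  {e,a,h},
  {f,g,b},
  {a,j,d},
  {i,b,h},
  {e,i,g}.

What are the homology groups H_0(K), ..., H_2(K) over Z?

Take the total order a < b < c < d < e < f < g < h < i < j on the vertex set. Then K (dimension 2) consists of the simplices:

  0-simplices (10): a, b, c, d, e, f, g, h, i, j
  1-simplices (30): ab, ad, ae, ag, ah, aj, bf, bg, bh, bi, bj, cd, ce, cf, cg, de, dg, di, dj, ef, eg, eh, ei, fg, fh, fj, gi, hi, hj, ij
  2-simplices (20): abh, abj, adg, adj, aeg, aeh, bfg, bfj, bgi, bhi, cde, cdg, cef, cfg, dei, dij, efh, egi, fhj, hij

giving chain groups C_0 ≅ Z^10, C_1 ≅ Z^30, C_2 ≅ Z^20.

The boundary map ∂_1: C_1 → C_0 maps an edge to its endpoints' difference, ∂[p,q] = q − p.
The 10×30 boundary matrix has rank 9 and Smith normal form diag(1,1,1,1,1,1,1,1,1).

The boundary map ∂_2: C_2 → C_1 acts by ∂[p,q,r] = [q,r] − [p,r] + [p,q]. For instance
  ∂cef = ef − cf + ce,
  ∂bhi = hi − bi + bh.
The resulting 30×20 matrix has rank 20, and its Smith normal form has invariant factors (1,1,1,1,1,1,1,1,1,1,1,1,1,1,1,1,1,1,1,2).

Reading off H_k = ker ∂_k / im ∂_{k+1}:

  H_0: rank C_0 − rank ∂_1 = 10 − 9 = 1, and the invariant factors of ∂_1 are all 1, so H_0 = Z.
  H_1: rank ker ∂_1 − rank ∂_2 = (30 − 9) − 20 = 1, and ∂_2 has invariant factor 2 > 1, so H_1 = Z ⊕ Z/2Z.
  H_2: rank ker ∂_2 − rank ∂_3 = (20 − 20) − 0 = 0, and there is no ∂_3, so H_2 = 0.

As a check, the Euler characteristic is 10 − 30 + 20 = 0, which agrees with 1 − 1 + 0 = 0.
(K is a triangulation of the Klein bottle.)

H_0 ≅ Z,  H_1 ≅ Z ⊕ Z/2Z,  H_2 = 0.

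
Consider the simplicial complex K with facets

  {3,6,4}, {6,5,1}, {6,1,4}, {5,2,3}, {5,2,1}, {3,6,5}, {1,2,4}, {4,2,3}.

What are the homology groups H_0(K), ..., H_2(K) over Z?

H_0 = Z,  H_1 = 0,  H_2 = Z.

Order the vertices as 1 < 2 < 3 < 4 < 5 < 6. Listing each simplex with vertices in this order, K has dimension 2 with simplices:

  0-simplices (6): [1], [2], [3], [4], [5], [6]
  1-simplices (12): [1,2], [1,4], [1,5], [1,6], [2,3], [2,4], [2,5], [3,4], [3,5], [3,6], [4,6], [5,6]
  2-simplices (8): [1,2,4], [1,2,5], [1,4,6], [1,5,6], [2,3,4], [2,3,5], [3,4,6], [3,5,6]

giving chain groups C_0 ≅ Z^6, C_1 ≅ Z^12, C_2 ≅ Z^8.

Boundary ∂_1: C_1 → C_0 is given by ∂[p,q] = [q] − [p]. For instance
  ∂[2,5] = [5] − [2].
As a 6×12 matrix over Z this has rank 5, with invariant factors (1,1,1,1,1).

∂_2: C_2 → C_1 sends each 2-simplex [p,q,r] to [q,r] − [p,r] + [p,q]. For instance
  ∂[1,2,4] = [2,4] − [1,4] + [1,2],
  ∂[3,5,6] = [5,6] − [3,6] + [3,5].
The 12×8 boundary matrix has rank 7 and Smith normal form diag(1,1,1,1,1,1,1).

Reading off H_k = ker ∂_k / im ∂_{k+1}:

  H_0: rank C_0 − rank ∂_1 = 6 − 5 = 1, and the invariant factors of ∂_1 are all 1, so H_0 = Z.
  H_1: rank ker ∂_1 − rank ∂_2 = (12 − 5) − 7 = 0, and the invariant factors of ∂_2 are all 1, so H_1 = 0.
  H_2: rank ker ∂_2 − rank ∂_3 = (8 − 7) − 0 = 1, and there is no ∂_3, so H_2 = Z.

As a check, the Euler characteristic is 6 − 12 + 8 = 2, which agrees with 1 − 0 + 1 = 2.
(K is a triangulation of the 2-sphere S^2.)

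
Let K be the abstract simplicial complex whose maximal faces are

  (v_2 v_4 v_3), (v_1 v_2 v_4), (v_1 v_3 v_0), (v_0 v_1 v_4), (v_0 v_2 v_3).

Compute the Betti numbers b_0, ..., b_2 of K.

Order the vertices as v_0 < v_1 < v_2 < v_3 < v_4. Listing each simplex with vertices in this order, K has dimension 2 with simplices:

  0-simplices (5): [v_0], [v_1], [v_2], [v_3], [v_4]
  1-simplices (10): [v_0,v_1], [v_0,v_2], [v_0,v_3], [v_0,v_4], [v_1,v_2], [v_1,v_3], [v_1,v_4], [v_2,v_3], [v_2,v_4], [v_3,v_4]
  2-simplices (5): [v_0,v_1,v_3], [v_0,v_1,v_4], [v_0,v_2,v_3], [v_1,v_2,v_4], [v_2,v_3,v_4]

so the chain groups are C_0 ≅ Z^5, C_1 ≅ Z^10, C_2 ≅ Z^5.

The boundary map ∂_1: C_1 → C_0 sends each edge [p,q] (with p < q) to q − p.
This gives a 5×10 integer matrix of rank 4; reducing to Smith normal form yields diagonal entries (1,1,1,1).

∂_2: C_2 → C_1 acts by ∂[p,q,r] = [q,r] − [p,r] + [p,q]. For instance
  ∂[v_1,v_2,v_4] = [v_2,v_4] − [v_1,v_4] + [v_1,v_2],
  ∂[v_0,v_1,v_3] = [v_1,v_3] − [v_0,v_3] + [v_0,v_1].
As a 10×5 matrix over Z this has rank 5, with invariant factors (1,1,1,1,1).

From H_k ≅ ker(∂_k) / im(∂_{k+1}) we obtain:

  H_0: rank C_0 − rank ∂_1 = 5 − 4 = 1, and the invariant factors of ∂_1 are all 1, so H_0 ≅ Z.
  H_1: rank ker ∂_1 − rank ∂_2 = (10 − 4) − 5 = 1, and the invariant factors of ∂_2 are all 1, so H_1 ≅ Z.
  H_2: rank ker ∂_2 − rank ∂_3 = (5 − 5) − 0 = 0, and there is no ∂_3, so H_2 ≅ 0.

Hence the Betti numbers are b_0 = 1, b_1 = 1, b_2 = 0.

b_0 = 1, b_1 = 1, b_2 = 0.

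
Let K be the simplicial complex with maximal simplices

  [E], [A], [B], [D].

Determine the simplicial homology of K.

H_0 = Z^4.

Fix the vertex order A < B < D < E and write every simplex with vertices in increasing order. Then dim K = 0 and the simplices of K are:

  0-simplices (4): A, B, D, E

giving chain groups C_0 ≅ Z^4.

Computing H_k = (kernel of ∂_k) / (image of ∂_{k+1}):

  H_0: rank C_0 − rank ∂_1 = 4 − 0 = 4, and there is no ∂_1, so H_0 = Z^4.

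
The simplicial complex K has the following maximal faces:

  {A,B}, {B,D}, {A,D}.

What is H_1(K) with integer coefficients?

H_1 ≅ Z.

Take the total order A < B < D on the vertex set. Then K (dimension 1) consists of the simplices:

  0-simplices (3): A, B, D
  1-simplices (3): AB, AD, BD

Hence C_0 ≅ Z^3, C_1 ≅ Z^3.

The boundary map ∂_1: C_1 → C_0 is given by ∂[p,q] = [q] − [p]. For instance
  ∂AB = B − A.
This gives a 3×3 integer matrix of rank 2; reducing to Smith normal form yields diagonal entries (1,1).

From H_k ≅ ker(∂_k) / im(∂_{k+1}) we obtain:

  H_1: rank ker ∂_1 − rank ∂_2 = (3 − 2) − 0 = 1, and there is no ∂_2, so H_1 = Z.

(K is a triangulation of the circle S^1.)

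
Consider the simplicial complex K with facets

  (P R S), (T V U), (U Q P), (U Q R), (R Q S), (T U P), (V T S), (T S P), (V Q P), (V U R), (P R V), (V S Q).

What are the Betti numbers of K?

b_0 = 1, b_1 = 0, b_2 = 0.

K has 7 vertices, 18 edges, 12 triangles.
rank ∂_0 = 0, rank ∂_1 = 6 ⇒ b_0 = 7 − 0 − 6 = 1; all invariant factors of ∂_1 are 1 so no torsion. So H_0 ≅ Z.
rank ∂_1 = 6, rank ∂_2 = 12 ⇒ b_1 = 18 − 6 − 12 = 0; ∂_2 has invariant factor(s) [2] giving torsion. So H_1 ≅ Z/2.
rank ∂_2 = 12, rank ∂_3 = 0 ⇒ b_2 = 12 − 12 − 0 = 0. So H_2 ≅ 0.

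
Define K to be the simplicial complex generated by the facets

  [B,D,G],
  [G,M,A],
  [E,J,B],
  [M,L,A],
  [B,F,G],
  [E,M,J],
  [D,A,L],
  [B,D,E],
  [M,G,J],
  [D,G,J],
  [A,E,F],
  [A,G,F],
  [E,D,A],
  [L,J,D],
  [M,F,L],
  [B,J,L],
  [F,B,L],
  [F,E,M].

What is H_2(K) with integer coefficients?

H_2 = 0.

Order the vertices as A < B < D < E < F < G < J < L < M. Listing each simplex with vertices in this order, K has dimension 2 with simplices:

  0-simplices (9): A, B, D, E, F, G, J, L, M
  1-simplices (27): AD, AE, AF, AG, AL, AM, BD, BE, BF, BG, BJ, BL, DE, DG, DJ, DL, EF, EJ, EM, FG, FL, FM, GJ, GM, JL, JM, LM
  2-simplices (18): ADE, ADL, AEF, AFG, AGM, ALM, BDE, BDG, BEJ, BFG, BFL, BJL, DGJ, DJL, EFM, EJM, FLM, GJM

so the chain groups are C_0 ≅ Z^9, C_1 ≅ Z^27, C_2 ≅ Z^18.

The boundary map ∂_1: C_1 → C_0 sends each edge [p,q] (with p < q) to q − p. For instance
  ∂DE = E − D.
As a 9×27 matrix over Z this has rank 8, with invariant factors (1,1,1,1,1,1,1,1).

Boundary ∂_2: C_2 → C_1 sends each 2-simplex [p,q,r] to [q,r] − [p,r] + [p,q]. For instance
  ∂ADE = DE − AE + AD,
  ∂AGM = GM − AM + AG.
As a 27×18 matrix over Z this has rank 18, with invariant factors (1,1,1,1,1,1,1,1,1,1,1,1,1,1,1,1,1,2).

From H_k ≅ ker(∂_k) / im(∂_{k+1}) we obtain:

  H_2: rank ker ∂_2 − rank ∂_3 = (18 − 18) − 0 = 0, and there is no ∂_3, so H_2 ≅ 0.

(K is a triangulation of the Klein bottle.)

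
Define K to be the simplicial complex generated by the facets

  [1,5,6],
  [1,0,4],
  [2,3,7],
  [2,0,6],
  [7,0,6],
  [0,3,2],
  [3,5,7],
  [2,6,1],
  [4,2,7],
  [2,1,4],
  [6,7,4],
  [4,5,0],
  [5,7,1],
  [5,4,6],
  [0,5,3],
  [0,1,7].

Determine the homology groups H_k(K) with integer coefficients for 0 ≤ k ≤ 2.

Fix the vertex order 0 < 1 < 2 < 3 < 4 < 5 < 6 < 7 and write every simplex with vertices in increasing order. Then dim K = 2 and the simplices of K are:

  0-simplices (8): [0], [1], [2], [3], [4], [5], [6], [7]
  1-simplices (24): (24 of them)
  2-simplices (16): [0,1,4], [0,1,7], [0,2,3], [0,2,6], [0,3,5], [0,4,5], [0,6,7], [1,2,4], [1,2,6], [1,5,6], [1,5,7], [2,3,7], [2,4,7], [3,5,7], [4,5,6], [4,6,7]

so the chain groups are C_0 ≅ Z^8, C_1 ≅ Z^24, C_2 ≅ Z^16.

The boundary map ∂_1: C_1 → C_0 maps an edge to its endpoints' difference, ∂[p,q] = q − p. For instance
  ∂[2,6] = [6] − [2].
The 8×24 boundary matrix has rank 7 and Smith normal form diag(1,1,1,1,1,1,1).

∂_2: C_2 → C_1 acts by ∂[p,q,r] = [q,r] − [p,r] + [p,q]. For instance
  ∂[2,4,7] = [4,7] − [2,7] + [2,4],
  ∂[1,5,7] = [5,7] − [1,7] + [1,5].
The 24×16 boundary matrix has rank 15 and Smith normal form diag(1,1,1,1,1,1,1,1,1,1,1,1,1,1,1).

From H_k ≅ ker(∂_k) / im(∂_{k+1}) we obtain:

  H_0: rank C_0 − rank ∂_1 = 8 − 7 = 1, and the invariant factors of ∂_1 are all 1, so H_0 ≅ Z.
  H_1: rank ker ∂_1 − rank ∂_2 = (24 − 7) − 15 = 2, and the invariant factors of ∂_2 are all 1, so H_1 ≅ Z^2.
  H_2: rank ker ∂_2 − rank ∂_3 = (16 − 15) − 0 = 1, and there is no ∂_3, so H_2 ≅ Z.

H_0 ≅ Z,  H_1 ≅ Z^2,  H_2 ≅ Z.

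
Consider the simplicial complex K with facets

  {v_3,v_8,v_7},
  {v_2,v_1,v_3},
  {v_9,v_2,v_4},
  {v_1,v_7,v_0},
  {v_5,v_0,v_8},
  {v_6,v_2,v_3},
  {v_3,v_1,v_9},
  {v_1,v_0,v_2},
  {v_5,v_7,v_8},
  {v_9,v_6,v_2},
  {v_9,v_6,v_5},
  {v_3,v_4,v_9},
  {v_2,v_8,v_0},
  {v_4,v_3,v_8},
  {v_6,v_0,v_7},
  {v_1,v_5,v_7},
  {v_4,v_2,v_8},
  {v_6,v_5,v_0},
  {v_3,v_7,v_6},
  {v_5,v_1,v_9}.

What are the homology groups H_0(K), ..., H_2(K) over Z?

H_0 = Z,  H_1 = Z ⊕ Z/2,  H_2 = 0.

Order the vertices as v_0 < v_1 < v_2 < v_3 < v_4 < v_5 < v_6 < v_7 < v_8 < v_9. Listing each simplex with vertices in this order, K has dimension 2 with simplices:

  0-simplices (10): [v_0], [v_1], [v_2], [v_3], [v_4], [v_5], [v_6], [v_7], [v_8], [v_9]
  1-simplices (30): (30 of them)
  2-simplices (20): (20 of them)

giving chain groups C_0 ≅ Z^10, C_1 ≅ Z^30, C_2 ≅ Z^20.

The boundary map ∂_1: C_1 → C_0 maps an edge to its endpoints' difference, ∂[p,q] = q − p.
The resulting 10×30 matrix has rank 9, and its Smith normal form has invariant factors (1,1,1,1,1,1,1,1,1).

∂_2: C_2 → C_1 acts by ∂[p,q,r] = [q,r] − [p,r] + [p,q]. For instance
  ∂[v_3,v_4,v_8] = [v_4,v_8] − [v_3,v_8] + [v_3,v_4],
  ∂[v_1,v_2,v_3] = [v_2,v_3] − [v_1,v_3] + [v_1,v_2].
The resulting 30×20 matrix has rank 20, and its Smith normal form has invariant factors (1,1,1,1,1,1,1,1,1,1,1,1,1,1,1,1,1,1,1,2).

From H_k ≅ ker(∂_k) / im(∂_{k+1}) we obtain:

  H_0: rank C_0 − rank ∂_1 = 10 − 9 = 1, and the invariant factors of ∂_1 are all 1, so H_0 ≅ Z.
  H_1: rank ker ∂_1 − rank ∂_2 = (30 − 9) − 20 = 1, and ∂_2 has invariant factor 2 > 1, so H_1 ≅ Z ⊕ Z/2.
  H_2: rank ker ∂_2 − rank ∂_3 = (20 − 20) − 0 = 0, and there is no ∂_3, so H_2 ≅ 0.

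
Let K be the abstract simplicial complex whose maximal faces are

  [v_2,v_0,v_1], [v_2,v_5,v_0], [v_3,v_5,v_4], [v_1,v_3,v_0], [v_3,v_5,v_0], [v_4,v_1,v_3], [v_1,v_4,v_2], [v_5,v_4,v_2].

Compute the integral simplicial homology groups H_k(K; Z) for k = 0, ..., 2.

H_0 = Z,  H_1 = 0,  H_2 = Z.

Take the total order v_0 < v_1 < v_2 < v_3 < v_4 < v_5 on the vertex set. Then K (dimension 2) consists of the simplices:

  0-simplices (6): [v_0], [v_1], [v_2], [v_3], [v_4], [v_5]
  1-simplices (12): [v_0,v_1], [v_0,v_2], [v_0,v_3], [v_0,v_5], [v_1,v_2], [v_1,v_3], [v_1,v_4], [v_2,v_4], [v_2,v_5], [v_3,v_4], [v_3,v_5], [v_4,v_5]
  2-simplices (8): [v_0,v_1,v_2], [v_0,v_1,v_3], [v_0,v_2,v_5], [v_0,v_3,v_5], [v_1,v_2,v_4], [v_1,v_3,v_4], [v_2,v_4,v_5], [v_3,v_4,v_5]

so the chain groups are C_0 ≅ Z^6, C_1 ≅ Z^12, C_2 ≅ Z^8.

∂_1: C_1 → C_0 is given by ∂[p,q] = [q] − [p].
As a 6×12 matrix over Z this has rank 5, with invariant factors (1,1,1,1,1).

The boundary map ∂_2: C_2 → C_1 acts by ∂[p,q,r] = [q,r] − [p,r] + [p,q]. For instance
  ∂[v_0,v_1,v_2] = [v_1,v_2] − [v_0,v_2] + [v_0,v_1],
  ∂[v_0,v_3,v_5] = [v_3,v_5] − [v_0,v_5] + [v_0,v_3].
As a 12×8 matrix over Z this has rank 7, with invariant factors (1,1,1,1,1,1,1).

From H_k ≅ ker(∂_k) / im(∂_{k+1}) we obtain:

  H_0: rank C_0 − rank ∂_1 = 6 − 5 = 1, and the invariant factors of ∂_1 are all 1, so H_0 = Z.
  H_1: rank ker ∂_1 − rank ∂_2 = (12 − 5) − 7 = 0, and the invariant factors of ∂_2 are all 1, so H_1 = 0.
  H_2: rank ker ∂_2 − rank ∂_3 = (8 − 7) − 0 = 1, and there is no ∂_3, so H_2 = Z.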